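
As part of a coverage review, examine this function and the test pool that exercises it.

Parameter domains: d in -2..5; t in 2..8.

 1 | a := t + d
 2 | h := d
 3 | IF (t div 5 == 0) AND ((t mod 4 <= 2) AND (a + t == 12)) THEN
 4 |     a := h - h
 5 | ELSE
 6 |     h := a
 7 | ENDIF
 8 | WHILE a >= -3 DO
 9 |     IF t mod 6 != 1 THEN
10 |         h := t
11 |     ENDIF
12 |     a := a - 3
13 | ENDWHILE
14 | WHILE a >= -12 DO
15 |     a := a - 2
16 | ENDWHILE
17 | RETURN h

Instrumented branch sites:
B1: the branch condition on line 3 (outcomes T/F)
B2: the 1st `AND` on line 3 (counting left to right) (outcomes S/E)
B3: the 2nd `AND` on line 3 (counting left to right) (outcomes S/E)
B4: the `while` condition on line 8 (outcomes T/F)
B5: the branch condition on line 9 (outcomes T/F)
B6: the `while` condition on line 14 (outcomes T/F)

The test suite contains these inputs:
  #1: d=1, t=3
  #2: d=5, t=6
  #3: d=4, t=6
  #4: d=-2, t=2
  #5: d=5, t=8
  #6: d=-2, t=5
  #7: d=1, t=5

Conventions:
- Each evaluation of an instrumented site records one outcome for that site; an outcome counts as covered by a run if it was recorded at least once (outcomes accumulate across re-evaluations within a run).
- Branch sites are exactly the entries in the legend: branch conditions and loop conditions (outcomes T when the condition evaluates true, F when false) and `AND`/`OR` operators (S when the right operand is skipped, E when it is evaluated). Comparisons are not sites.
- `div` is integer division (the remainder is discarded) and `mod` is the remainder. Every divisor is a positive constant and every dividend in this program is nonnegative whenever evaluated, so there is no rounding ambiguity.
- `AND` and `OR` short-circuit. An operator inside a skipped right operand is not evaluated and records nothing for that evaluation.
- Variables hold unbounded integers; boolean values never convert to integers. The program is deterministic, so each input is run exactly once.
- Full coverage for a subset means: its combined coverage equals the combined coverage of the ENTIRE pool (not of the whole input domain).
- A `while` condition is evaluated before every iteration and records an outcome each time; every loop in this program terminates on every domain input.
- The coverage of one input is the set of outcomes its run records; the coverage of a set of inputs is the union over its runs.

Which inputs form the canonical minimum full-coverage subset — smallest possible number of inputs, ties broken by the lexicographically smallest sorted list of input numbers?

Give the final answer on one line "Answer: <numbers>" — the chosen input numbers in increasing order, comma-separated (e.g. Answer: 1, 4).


input #1, d=1, t=3: events B2->E, B3->S, B1->F, B4->T, B5->T, B4->T, B5->T, B4->T, B5->T, B4->F, B6->T, B6->T, B6->T, B6->T, ...; outcomes B1=F, B2=E, B3=S, B4=T, B4=F, B5=T, B6=T, B6=F
input #2, d=5, t=6: events B2->S, B1->F, B4->T, B5->T, B4->T, B5->T, B4->T, B5->T, B4->T, B5->T, B4->T, B5->T, B4->F, B6->T, ...; outcomes B1=F, B2=S, B4=T, B4=F, B5=T, B6=T, B6=F
input #3, d=4, t=6: events B2->S, B1->F, B4->T, B5->T, B4->T, B5->T, B4->T, B5->T, B4->T, B5->T, B4->T, B5->T, B4->F, B6->T, ...; outcomes B1=F, B2=S, B4=T, B4=F, B5=T, B6=T, B6=F
input #4, d=-2, t=2: events B2->E, B3->E, B1->F, B4->T, B5->T, B4->T, B5->T, B4->F, B6->T, B6->T, B6->T, B6->T, B6->F; outcomes B1=F, B2=E, B3=E, B4=T, B4=F, B5=T, B6=T, B6=F
input #5, d=5, t=8: events B2->S, B1->F, B4->T, B5->T, B4->T, B5->T, B4->T, B5->T, B4->T, B5->T, B4->T, B5->T, B4->T, B5->T, ...; outcomes B1=F, B2=S, B4=T, B4=F, B5=T, B6=T, B6=F
input #6, d=-2, t=5: events B2->S, B1->F, B4->T, B5->T, B4->T, B5->T, B4->T, B5->T, B4->F, B6->T, B6->T, B6->T, B6->T, B6->F; outcomes B1=F, B2=S, B4=T, B4=F, B5=T, B6=T, B6=F
input #7, d=1, t=5: events B2->S, B1->F, B4->T, B5->T, B4->T, B5->T, B4->T, B5->T, B4->T, B5->T, B4->F, B6->T, B6->T, B6->T, ...; outcomes B1=F, B2=S, B4=T, B4=F, B5=T, B6=T, B6=F
the full pool covers 10 outcomes: B1=F, B2=S, B2=E, B3=S, B3=E, B4=T, B4=F, B5=T, B6=T, B6=F
size 1 is not enough: best union over all size-1 subsets is 8/10
size 2 is not enough: best union over all size-2 subsets is 9/10
inputs {1, 2, 4} (size 3) cover everything; no size-3 subset with a lexicographically smaller index list covers all 10
Answer: 1, 2, 4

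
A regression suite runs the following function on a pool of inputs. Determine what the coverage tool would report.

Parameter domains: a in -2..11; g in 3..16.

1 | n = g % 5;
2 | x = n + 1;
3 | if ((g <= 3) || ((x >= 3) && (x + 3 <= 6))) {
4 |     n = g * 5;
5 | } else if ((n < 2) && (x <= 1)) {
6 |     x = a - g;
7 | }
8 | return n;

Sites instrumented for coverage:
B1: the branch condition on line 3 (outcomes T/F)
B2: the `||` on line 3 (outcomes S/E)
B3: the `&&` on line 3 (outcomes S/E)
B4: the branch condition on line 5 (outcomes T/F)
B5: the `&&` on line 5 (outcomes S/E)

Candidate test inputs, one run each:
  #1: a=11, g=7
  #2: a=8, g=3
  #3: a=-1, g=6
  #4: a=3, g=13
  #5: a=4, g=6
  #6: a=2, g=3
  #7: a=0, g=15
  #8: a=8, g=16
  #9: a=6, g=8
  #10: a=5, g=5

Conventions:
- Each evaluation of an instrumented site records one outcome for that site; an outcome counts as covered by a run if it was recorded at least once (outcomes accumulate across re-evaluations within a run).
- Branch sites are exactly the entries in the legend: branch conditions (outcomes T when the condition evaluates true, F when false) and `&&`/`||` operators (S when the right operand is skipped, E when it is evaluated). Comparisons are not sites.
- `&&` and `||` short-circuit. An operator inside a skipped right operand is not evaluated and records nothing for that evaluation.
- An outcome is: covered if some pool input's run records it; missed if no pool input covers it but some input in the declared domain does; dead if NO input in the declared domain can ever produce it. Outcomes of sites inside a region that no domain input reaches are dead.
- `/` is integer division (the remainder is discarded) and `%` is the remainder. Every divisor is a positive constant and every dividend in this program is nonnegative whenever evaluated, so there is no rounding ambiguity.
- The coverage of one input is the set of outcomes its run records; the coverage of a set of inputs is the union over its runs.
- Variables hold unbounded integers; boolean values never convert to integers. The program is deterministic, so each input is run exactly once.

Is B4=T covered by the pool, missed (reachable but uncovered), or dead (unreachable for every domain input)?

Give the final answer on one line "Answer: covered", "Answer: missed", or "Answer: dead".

B4=T is recorded by pool input(s) 7, 10 -> covered

Answer: covered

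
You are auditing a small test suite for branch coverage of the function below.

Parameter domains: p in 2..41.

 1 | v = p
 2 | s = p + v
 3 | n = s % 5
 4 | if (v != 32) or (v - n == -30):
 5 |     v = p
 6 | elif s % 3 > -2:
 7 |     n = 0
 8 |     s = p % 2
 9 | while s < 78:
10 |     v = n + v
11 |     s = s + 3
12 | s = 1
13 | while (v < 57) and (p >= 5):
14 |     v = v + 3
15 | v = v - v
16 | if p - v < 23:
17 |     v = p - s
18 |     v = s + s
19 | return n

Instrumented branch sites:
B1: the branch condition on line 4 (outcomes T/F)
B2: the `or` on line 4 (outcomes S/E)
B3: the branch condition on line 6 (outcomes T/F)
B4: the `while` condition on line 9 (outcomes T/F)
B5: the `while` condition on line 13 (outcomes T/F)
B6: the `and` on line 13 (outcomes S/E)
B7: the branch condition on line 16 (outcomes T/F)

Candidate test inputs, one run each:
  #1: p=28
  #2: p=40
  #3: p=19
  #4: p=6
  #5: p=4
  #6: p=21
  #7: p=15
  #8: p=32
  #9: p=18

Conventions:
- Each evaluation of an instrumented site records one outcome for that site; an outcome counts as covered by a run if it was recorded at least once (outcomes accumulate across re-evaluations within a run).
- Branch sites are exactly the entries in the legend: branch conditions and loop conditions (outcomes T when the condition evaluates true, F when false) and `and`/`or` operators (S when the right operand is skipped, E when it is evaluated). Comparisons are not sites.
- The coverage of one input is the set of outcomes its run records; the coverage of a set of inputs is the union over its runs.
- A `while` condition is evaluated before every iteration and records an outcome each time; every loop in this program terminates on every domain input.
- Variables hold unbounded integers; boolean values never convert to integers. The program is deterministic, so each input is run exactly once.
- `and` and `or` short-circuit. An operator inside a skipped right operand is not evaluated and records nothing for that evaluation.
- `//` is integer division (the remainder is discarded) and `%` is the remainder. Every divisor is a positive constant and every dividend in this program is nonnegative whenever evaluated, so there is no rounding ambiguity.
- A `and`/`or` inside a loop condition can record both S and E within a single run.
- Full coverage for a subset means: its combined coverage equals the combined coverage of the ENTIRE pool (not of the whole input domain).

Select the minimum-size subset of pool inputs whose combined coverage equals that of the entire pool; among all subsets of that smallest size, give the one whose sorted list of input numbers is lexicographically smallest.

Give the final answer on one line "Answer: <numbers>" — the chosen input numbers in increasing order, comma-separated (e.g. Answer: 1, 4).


#1 (p=28) -> covered: B1=T, B2=S, B4=T, B4=F, B5=T, B5=F, B6=S, B6=E, B7=F
#2 (p=40) -> covered: B1=T, B2=S, B4=F, B5=T, B5=F, B6=S, B6=E, B7=F
#3 (p=19) -> covered: B1=T, B2=S, B4=T, B4=F, B5=F, B6=S, B7=T
#4 (p=6) -> covered: B1=T, B2=S, B4=T, B4=F, B5=T, B5=F, B6=S, B6=E, B7=T
#5 (p=4) -> covered: B1=T, B2=S, B4=T, B4=F, B5=F, B6=S, B7=T
#6 (p=21) -> covered: B1=T, B2=S, B4=T, B4=F, B5=T, B5=F, B6=S, B6=E, B7=T
#7 (p=15) -> covered: B1=T, B2=S, B4=T, B4=F, B5=T, B5=F, B6=S, B6=E, B7=T
#8 (p=32) -> covered: B1=F, B2=E, B3=T, B4=T, B4=F, B5=T, B5=F, B6=S, B6=E, B7=F
#9 (p=18) -> covered: B1=T, B2=S, B4=T, B4=F, B5=T, B5=F, B6=S, B6=E, B7=T
union over all inputs: B1=T, B1=F, B2=S, B2=E, B3=T, B4=T, B4=F, B5=T, B5=F, B6=S, B6=E, B7=T, B7=F (13 outcomes)
checked all size-1 subsets: none covers 13 outcomes (max 10/13)
the canonical winner is {3, 8}: size 2, full 13-outcome coverage, earliest index list among size-2 covers
Answer: 3, 8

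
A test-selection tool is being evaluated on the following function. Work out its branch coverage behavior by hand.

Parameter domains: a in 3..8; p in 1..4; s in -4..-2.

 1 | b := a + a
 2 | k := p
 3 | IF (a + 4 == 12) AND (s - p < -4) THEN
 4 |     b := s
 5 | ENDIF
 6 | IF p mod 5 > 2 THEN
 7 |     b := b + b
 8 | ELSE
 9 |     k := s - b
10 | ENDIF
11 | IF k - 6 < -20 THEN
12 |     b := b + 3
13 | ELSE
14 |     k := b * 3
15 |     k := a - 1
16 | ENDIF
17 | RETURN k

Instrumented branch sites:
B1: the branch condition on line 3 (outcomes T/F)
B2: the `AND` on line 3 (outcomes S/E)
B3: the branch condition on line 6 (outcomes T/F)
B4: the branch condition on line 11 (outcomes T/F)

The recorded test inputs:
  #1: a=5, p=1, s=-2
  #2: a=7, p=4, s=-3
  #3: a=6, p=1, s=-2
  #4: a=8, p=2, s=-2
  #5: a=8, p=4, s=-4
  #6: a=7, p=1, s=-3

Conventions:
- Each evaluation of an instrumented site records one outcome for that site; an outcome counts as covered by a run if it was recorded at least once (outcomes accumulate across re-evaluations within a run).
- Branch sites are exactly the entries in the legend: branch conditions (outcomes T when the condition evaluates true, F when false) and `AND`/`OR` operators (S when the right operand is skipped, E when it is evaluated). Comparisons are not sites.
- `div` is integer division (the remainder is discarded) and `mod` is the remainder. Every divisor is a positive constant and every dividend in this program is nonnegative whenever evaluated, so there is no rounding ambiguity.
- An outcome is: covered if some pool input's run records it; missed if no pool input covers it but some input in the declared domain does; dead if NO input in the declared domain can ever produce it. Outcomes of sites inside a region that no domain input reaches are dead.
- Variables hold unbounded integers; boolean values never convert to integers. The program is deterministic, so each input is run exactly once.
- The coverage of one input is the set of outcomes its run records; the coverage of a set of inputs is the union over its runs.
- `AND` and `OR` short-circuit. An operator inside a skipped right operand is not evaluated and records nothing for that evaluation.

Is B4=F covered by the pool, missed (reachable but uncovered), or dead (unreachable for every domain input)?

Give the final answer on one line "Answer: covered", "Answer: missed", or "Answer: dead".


B4=F is recorded by pool input(s) 1, 2, 3, 5 -> covered
Answer: covered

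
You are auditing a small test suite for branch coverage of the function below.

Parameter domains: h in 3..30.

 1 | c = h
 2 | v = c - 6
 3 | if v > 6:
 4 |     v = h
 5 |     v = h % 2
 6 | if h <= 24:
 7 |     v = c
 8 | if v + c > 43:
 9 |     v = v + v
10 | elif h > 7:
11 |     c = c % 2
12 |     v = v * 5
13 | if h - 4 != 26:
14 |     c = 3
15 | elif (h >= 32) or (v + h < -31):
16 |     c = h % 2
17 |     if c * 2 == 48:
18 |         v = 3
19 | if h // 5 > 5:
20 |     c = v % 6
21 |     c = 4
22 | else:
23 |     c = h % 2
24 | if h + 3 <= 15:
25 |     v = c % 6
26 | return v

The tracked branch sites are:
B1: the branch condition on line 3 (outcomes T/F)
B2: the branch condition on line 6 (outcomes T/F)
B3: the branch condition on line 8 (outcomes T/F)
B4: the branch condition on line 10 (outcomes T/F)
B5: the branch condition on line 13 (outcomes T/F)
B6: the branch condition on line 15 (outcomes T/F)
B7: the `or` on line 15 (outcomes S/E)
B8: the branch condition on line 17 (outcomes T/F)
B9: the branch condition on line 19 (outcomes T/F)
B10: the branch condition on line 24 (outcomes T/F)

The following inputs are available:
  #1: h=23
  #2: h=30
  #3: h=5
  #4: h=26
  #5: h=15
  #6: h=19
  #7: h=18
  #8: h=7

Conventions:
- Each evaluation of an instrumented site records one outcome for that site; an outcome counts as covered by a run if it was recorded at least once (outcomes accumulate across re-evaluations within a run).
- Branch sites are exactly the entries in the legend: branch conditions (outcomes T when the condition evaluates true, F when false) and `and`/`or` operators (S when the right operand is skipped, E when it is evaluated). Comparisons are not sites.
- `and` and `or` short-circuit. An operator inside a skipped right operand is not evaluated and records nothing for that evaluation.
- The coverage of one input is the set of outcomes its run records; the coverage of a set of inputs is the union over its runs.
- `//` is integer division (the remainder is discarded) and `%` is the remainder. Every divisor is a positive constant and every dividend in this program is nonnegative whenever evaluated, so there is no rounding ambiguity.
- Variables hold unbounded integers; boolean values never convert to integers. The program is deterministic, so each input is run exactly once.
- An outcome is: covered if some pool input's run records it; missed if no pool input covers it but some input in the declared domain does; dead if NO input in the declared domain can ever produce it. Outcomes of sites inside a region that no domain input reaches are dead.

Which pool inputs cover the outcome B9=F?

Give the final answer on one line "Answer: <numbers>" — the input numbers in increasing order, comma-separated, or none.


input #1 (h=23): records B9=F
input #2 (h=30): does not record B9=F
input #3 (h=5): records B9=F
input #4 (h=26): records B9=F
input #5 (h=15): records B9=F
input #6 (h=19): records B9=F
input #7 (h=18): records B9=F
input #8 (h=7): records B9=F
Answer: 1, 3, 4, 5, 6, 7, 8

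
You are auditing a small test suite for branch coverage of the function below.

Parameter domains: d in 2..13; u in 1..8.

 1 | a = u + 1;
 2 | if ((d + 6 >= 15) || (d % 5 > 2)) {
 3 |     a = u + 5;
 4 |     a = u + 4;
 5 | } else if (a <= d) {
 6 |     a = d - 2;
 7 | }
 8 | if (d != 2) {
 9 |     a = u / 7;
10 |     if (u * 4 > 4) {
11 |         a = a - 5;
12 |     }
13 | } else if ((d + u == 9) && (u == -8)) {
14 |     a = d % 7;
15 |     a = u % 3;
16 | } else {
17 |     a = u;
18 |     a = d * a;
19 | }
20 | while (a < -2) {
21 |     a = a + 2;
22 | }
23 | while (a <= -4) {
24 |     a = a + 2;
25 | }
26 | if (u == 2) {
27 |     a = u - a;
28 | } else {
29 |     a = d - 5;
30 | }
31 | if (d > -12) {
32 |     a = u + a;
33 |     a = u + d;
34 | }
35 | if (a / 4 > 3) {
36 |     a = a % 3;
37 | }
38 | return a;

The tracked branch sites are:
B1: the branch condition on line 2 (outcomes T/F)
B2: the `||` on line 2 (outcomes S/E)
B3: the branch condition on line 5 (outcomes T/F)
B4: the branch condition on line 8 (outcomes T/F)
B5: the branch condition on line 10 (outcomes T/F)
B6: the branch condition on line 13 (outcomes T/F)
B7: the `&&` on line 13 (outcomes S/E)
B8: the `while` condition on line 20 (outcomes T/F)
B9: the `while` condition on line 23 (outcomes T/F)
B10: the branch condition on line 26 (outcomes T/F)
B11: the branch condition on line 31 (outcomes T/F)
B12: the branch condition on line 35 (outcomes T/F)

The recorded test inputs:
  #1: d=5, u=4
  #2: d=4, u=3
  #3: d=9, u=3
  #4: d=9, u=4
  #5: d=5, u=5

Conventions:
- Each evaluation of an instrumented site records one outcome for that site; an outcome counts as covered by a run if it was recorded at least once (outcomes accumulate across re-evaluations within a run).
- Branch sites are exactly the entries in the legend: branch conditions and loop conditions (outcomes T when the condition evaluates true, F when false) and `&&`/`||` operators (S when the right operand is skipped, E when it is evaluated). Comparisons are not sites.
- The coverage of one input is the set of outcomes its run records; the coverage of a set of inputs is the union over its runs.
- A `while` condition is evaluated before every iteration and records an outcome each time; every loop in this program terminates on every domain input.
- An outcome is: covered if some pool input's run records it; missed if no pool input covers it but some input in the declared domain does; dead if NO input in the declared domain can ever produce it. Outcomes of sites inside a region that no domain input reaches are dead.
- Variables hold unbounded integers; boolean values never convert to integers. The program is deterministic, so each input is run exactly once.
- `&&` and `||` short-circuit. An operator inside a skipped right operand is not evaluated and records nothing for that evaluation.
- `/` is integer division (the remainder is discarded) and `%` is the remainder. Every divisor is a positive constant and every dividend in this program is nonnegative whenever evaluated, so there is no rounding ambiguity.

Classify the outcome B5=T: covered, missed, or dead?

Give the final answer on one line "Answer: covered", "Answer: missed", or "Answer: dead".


B5=T is recorded by pool input(s) 1, 2, 3, 4, 5 -> covered
Answer: covered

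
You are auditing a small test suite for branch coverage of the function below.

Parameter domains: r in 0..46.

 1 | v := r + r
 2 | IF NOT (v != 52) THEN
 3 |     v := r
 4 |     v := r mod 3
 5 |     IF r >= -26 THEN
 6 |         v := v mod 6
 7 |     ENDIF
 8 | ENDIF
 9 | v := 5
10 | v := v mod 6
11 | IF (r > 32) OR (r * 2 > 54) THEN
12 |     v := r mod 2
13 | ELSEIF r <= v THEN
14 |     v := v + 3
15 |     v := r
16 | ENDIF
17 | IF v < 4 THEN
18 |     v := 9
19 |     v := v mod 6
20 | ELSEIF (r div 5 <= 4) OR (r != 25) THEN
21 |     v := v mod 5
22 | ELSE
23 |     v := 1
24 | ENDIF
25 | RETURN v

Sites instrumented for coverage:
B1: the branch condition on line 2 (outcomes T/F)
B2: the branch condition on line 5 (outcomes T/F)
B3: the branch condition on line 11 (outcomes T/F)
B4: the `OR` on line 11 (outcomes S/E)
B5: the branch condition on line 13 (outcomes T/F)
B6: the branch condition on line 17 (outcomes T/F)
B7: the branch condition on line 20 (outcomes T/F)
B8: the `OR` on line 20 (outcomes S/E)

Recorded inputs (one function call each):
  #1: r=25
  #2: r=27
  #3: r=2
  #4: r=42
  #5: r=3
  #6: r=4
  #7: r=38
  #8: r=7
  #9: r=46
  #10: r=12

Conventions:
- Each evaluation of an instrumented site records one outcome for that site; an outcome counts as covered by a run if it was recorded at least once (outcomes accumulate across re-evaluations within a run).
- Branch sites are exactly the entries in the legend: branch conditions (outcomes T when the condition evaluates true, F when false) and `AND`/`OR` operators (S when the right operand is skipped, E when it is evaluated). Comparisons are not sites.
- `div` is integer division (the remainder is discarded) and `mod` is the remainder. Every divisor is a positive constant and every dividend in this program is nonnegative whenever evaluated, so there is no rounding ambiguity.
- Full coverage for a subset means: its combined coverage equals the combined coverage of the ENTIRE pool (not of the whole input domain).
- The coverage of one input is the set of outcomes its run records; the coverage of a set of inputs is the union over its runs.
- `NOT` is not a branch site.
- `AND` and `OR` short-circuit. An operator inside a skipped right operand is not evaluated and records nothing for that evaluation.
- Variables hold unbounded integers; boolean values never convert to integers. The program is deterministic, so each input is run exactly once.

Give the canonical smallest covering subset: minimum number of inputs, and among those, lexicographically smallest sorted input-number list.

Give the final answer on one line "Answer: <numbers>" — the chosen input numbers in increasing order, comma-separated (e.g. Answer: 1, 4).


run #1 (r=25) runs B1->F, B4->E, B3->F, B5->F, B6->F, B8->E, B7->F; records B1=F, B3=F, B4=E, B5=F, B6=F, B7=F, B8=E
run #2 (r=27) runs B1->F, B4->E, B3->F, B5->F, B6->F, B8->E, B7->T; records B1=F, B3=F, B4=E, B5=F, B6=F, B7=T, B8=E
run #3 (r=2) runs B1->F, B4->E, B3->F, B5->T, B6->T; records B1=F, B3=F, B4=E, B5=T, B6=T
run #4 (r=42) runs B1->F, B4->S, B3->T, B6->T; records B1=F, B3=T, B4=S, B6=T
run #5 (r=3) runs B1->F, B4->E, B3->F, B5->T, B6->T; records B1=F, B3=F, B4=E, B5=T, B6=T
run #6 (r=4) runs B1->F, B4->E, B3->F, B5->T, B6->F, B8->S, B7->T; records B1=F, B3=F, B4=E, B5=T, B6=F, B7=T, B8=S
run #7 (r=38) runs B1->F, B4->S, B3->T, B6->T; records B1=F, B3=T, B4=S, B6=T
run #8 (r=7) runs B1->F, B4->E, B3->F, B5->F, B6->F, B8->S, B7->T; records B1=F, B3=F, B4=E, B5=F, B6=F, B7=T, B8=S
run #9 (r=46) runs B1->F, B4->S, B3->T, B6->T; records B1=F, B3=T, B4=S, B6=T
run #10 (r=12) runs B1->F, B4->E, B3->F, B5->F, B6->F, B8->S, B7->T; records B1=F, B3=F, B4=E, B5=F, B6=F, B7=T, B8=S
together the pool reaches 13 outcomes: B1=F, B3=T, B3=F, B4=S, B4=E, B5=T, B5=F, B6=T, B6=F, B7=T, B7=F, B8=S, B8=E
no size-1 subset reaches all 13 outcomes (best union: 7/13)
no size-2 subset reaches all 13 outcomes (best union: 10/13)
inputs {1, 4, 6} (size 3) cover everything; no size-3 subset with a lexicographically smaller index list covers all 13
Answer: 1, 4, 6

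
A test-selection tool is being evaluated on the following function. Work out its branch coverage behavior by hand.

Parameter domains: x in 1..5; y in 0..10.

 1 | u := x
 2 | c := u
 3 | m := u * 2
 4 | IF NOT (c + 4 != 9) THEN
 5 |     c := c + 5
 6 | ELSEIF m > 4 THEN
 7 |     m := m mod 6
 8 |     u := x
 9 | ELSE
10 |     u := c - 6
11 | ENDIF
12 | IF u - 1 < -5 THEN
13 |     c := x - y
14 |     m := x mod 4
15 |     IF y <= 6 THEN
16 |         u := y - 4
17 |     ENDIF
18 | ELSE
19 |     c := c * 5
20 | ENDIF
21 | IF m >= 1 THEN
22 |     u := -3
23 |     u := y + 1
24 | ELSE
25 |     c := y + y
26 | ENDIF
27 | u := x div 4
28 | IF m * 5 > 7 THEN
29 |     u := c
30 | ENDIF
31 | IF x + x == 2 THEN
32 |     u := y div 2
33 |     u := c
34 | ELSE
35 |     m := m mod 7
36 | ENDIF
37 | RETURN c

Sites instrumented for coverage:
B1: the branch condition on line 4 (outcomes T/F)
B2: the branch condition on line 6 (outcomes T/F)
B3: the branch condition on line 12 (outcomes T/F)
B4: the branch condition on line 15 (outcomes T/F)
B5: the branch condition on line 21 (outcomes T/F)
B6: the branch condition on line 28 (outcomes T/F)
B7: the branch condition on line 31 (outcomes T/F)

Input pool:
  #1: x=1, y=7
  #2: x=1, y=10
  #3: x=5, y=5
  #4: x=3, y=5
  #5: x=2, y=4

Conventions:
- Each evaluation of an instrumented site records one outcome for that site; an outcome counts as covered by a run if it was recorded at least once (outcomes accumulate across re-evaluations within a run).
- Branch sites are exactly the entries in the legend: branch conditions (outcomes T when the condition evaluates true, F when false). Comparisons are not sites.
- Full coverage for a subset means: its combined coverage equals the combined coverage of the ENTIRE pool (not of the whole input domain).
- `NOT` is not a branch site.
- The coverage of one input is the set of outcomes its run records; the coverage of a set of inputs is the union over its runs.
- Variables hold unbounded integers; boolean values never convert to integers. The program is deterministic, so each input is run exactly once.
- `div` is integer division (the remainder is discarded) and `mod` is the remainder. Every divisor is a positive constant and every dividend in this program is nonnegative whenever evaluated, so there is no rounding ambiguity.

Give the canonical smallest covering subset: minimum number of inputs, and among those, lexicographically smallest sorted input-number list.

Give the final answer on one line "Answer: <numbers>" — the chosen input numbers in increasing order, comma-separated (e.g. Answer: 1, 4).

test 1 (x=1, y=7) fires B1->F, B2->F, B3->T, B4->F, B5->T, B6->F, B7->T; hits B1=F, B2=F, B3=T, B4=F, B5=T, B6=F, B7=T
test 2 (x=1, y=10) fires B1->F, B2->F, B3->T, B4->F, B5->T, B6->F, B7->T; hits B1=F, B2=F, B3=T, B4=F, B5=T, B6=F, B7=T
test 3 (x=5, y=5) fires B1->T, B3->F, B5->T, B6->T, B7->F; hits B1=T, B3=F, B5=T, B6=T, B7=F
test 4 (x=3, y=5) fires B1->F, B2->T, B3->F, B5->F, B6->F, B7->F; hits B1=F, B2=T, B3=F, B5=F, B6=F, B7=F
test 5 (x=2, y=4) fires B1->F, B2->F, B3->F, B5->T, B6->T, B7->F; hits B1=F, B2=F, B3=F, B5=T, B6=T, B7=F
the full pool covers 13 outcomes: B1=T, B1=F, B2=T, B2=F, B3=T, B3=F, B4=F, B5=T, B5=F, B6=T, B6=F, B7=T, B7=F
every size-1 subset falls short of the 13 outcomes (best: 7/13)
every size-2 subset falls short of the 13 outcomes (best: 11/13)
size 3: inputs {1, 3, 4} cover all 13 outcomes, and no lexicographically smaller subset of this size does

Answer: 1, 3, 4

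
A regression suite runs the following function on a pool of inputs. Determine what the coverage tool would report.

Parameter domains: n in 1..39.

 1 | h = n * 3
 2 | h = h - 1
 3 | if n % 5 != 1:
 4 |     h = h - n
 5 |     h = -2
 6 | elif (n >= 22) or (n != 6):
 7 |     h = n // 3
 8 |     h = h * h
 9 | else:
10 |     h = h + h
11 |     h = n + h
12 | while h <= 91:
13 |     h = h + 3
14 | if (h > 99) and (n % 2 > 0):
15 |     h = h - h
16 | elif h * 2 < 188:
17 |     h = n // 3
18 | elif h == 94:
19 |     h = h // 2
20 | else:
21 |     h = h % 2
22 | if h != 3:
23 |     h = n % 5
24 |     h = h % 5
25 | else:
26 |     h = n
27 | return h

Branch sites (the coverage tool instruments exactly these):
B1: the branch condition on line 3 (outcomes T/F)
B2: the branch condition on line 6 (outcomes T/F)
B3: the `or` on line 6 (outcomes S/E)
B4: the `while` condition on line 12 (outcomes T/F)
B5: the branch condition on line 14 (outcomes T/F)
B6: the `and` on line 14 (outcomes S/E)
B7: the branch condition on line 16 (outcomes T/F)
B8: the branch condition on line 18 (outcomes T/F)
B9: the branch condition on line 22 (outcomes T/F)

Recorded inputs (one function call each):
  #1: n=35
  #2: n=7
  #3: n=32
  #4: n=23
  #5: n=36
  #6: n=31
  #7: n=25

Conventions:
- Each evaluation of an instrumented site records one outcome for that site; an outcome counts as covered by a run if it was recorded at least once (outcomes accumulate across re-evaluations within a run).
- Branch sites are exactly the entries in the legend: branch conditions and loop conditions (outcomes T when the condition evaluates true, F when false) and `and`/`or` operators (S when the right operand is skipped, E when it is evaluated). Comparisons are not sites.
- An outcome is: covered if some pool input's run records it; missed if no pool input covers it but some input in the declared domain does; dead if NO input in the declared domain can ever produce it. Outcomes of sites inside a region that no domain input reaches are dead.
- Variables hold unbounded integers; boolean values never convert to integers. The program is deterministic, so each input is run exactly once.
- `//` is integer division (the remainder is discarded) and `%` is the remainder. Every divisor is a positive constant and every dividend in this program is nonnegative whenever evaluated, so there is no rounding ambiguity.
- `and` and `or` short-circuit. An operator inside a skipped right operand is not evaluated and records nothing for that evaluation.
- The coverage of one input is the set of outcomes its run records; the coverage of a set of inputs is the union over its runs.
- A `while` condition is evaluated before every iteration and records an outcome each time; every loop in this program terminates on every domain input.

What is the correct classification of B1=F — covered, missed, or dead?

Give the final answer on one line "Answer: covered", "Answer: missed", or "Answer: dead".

B1=F is recorded by pool input(s) 5, 6 -> covered

Answer: covered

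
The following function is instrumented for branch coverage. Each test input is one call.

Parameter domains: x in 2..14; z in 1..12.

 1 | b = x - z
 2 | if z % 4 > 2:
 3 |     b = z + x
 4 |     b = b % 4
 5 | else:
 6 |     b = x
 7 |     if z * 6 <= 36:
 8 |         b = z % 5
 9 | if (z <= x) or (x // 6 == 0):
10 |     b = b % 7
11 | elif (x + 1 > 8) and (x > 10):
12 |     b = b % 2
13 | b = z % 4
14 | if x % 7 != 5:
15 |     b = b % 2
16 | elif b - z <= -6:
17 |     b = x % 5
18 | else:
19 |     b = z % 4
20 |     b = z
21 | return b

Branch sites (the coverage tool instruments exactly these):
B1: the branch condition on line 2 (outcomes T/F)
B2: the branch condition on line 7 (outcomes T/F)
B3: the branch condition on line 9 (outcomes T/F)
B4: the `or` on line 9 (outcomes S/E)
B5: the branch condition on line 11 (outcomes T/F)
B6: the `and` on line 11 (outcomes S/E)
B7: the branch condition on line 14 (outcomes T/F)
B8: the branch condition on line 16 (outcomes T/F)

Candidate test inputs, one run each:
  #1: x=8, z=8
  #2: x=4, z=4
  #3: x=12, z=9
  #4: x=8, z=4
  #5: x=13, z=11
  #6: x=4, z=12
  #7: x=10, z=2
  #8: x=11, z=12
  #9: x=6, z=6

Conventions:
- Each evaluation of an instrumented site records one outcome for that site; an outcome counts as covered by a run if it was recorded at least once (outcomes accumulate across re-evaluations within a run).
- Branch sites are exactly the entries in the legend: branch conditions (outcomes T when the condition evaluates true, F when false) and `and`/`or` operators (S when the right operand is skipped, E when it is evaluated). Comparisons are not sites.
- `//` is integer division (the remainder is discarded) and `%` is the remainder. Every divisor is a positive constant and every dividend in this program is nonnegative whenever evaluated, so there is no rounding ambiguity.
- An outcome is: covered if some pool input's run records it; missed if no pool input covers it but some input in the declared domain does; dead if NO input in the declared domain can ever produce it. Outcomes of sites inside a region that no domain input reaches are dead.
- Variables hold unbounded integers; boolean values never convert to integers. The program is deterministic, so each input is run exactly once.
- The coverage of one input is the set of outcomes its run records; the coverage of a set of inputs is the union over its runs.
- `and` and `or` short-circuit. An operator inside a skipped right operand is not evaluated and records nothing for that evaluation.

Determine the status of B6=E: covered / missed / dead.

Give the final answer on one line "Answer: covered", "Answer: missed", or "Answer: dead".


B6=E is recorded by pool input(s) 8 -> covered
Answer: covered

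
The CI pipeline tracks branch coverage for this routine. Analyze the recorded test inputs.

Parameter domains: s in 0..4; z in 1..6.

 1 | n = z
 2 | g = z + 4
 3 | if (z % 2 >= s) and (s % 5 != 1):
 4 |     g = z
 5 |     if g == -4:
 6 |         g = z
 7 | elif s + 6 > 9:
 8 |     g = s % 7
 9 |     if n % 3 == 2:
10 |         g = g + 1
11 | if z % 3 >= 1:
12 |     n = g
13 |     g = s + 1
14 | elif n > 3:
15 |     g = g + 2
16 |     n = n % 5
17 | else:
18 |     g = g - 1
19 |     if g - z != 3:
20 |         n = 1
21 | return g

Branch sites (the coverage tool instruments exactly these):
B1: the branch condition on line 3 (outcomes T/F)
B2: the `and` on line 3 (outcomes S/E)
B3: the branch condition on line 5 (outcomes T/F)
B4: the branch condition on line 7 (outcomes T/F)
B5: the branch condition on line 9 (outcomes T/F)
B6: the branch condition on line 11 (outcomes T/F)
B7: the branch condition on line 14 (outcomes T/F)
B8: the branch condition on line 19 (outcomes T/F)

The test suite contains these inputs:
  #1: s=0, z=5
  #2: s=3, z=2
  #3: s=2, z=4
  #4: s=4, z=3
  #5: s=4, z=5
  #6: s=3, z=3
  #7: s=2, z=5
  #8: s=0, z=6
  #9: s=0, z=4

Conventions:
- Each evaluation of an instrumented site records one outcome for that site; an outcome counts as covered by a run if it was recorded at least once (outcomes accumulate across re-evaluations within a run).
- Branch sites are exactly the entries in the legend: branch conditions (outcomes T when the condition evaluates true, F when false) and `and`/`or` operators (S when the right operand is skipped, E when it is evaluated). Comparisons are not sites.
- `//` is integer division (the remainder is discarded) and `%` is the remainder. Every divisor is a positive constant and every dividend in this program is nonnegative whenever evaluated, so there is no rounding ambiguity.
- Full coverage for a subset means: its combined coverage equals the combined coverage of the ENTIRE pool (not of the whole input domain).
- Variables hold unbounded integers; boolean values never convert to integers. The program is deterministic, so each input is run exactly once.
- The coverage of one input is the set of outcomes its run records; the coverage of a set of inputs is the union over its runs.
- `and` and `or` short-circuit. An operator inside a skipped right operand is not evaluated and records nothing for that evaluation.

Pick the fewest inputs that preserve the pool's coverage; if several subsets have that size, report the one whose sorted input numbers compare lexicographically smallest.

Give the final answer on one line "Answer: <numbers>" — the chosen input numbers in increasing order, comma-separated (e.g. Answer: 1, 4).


input #1, s=0, z=5: events B2->E, B1->T, B3->F, B6->T; outcomes B1=T, B2=E, B3=F, B6=T
input #2, s=3, z=2: events B2->S, B1->F, B4->F, B6->T; outcomes B1=F, B2=S, B4=F, B6=T
input #3, s=2, z=4: events B2->S, B1->F, B4->F, B6->T; outcomes B1=F, B2=S, B4=F, B6=T
input #4, s=4, z=3: events B2->S, B1->F, B4->T, B5->F, B6->F, B7->F, B8->T; outcomes B1=F, B2=S, B4=T, B5=F, B6=F, B7=F, B8=T
input #5, s=4, z=5: events B2->S, B1->F, B4->T, B5->T, B6->T; outcomes B1=F, B2=S, B4=T, B5=T, B6=T
input #6, s=3, z=3: events B2->S, B1->F, B4->F, B6->F, B7->F, B8->F; outcomes B1=F, B2=S, B4=F, B6=F, B7=F, B8=F
input #7, s=2, z=5: events B2->S, B1->F, B4->F, B6->T; outcomes B1=F, B2=S, B4=F, B6=T
input #8, s=0, z=6: events B2->E, B1->T, B3->F, B6->F, B7->T; outcomes B1=T, B2=E, B3=F, B6=F, B7=T
input #9, s=0, z=4: events B2->E, B1->T, B3->F, B6->T; outcomes B1=T, B2=E, B3=F, B6=T
pool-wide coverage (15 outcomes): B1=T, B1=F, B2=S, B2=E, B3=F, B4=T, B4=F, B5=T, B5=F, B6=T, B6=F, B7=T, B7=F, B8=T, B8=F
size 1 is not enough: best union over all size-1 subsets is 7/15
size 2 is not enough: best union over all size-2 subsets is 11/15
size 3 is not enough: best union over all size-3 subsets is 13/15
inputs {4, 5, 6, 8} (size 4) cover everything; no size-4 subset with a lexicographically smaller index list covers all 15
Answer: 4, 5, 6, 8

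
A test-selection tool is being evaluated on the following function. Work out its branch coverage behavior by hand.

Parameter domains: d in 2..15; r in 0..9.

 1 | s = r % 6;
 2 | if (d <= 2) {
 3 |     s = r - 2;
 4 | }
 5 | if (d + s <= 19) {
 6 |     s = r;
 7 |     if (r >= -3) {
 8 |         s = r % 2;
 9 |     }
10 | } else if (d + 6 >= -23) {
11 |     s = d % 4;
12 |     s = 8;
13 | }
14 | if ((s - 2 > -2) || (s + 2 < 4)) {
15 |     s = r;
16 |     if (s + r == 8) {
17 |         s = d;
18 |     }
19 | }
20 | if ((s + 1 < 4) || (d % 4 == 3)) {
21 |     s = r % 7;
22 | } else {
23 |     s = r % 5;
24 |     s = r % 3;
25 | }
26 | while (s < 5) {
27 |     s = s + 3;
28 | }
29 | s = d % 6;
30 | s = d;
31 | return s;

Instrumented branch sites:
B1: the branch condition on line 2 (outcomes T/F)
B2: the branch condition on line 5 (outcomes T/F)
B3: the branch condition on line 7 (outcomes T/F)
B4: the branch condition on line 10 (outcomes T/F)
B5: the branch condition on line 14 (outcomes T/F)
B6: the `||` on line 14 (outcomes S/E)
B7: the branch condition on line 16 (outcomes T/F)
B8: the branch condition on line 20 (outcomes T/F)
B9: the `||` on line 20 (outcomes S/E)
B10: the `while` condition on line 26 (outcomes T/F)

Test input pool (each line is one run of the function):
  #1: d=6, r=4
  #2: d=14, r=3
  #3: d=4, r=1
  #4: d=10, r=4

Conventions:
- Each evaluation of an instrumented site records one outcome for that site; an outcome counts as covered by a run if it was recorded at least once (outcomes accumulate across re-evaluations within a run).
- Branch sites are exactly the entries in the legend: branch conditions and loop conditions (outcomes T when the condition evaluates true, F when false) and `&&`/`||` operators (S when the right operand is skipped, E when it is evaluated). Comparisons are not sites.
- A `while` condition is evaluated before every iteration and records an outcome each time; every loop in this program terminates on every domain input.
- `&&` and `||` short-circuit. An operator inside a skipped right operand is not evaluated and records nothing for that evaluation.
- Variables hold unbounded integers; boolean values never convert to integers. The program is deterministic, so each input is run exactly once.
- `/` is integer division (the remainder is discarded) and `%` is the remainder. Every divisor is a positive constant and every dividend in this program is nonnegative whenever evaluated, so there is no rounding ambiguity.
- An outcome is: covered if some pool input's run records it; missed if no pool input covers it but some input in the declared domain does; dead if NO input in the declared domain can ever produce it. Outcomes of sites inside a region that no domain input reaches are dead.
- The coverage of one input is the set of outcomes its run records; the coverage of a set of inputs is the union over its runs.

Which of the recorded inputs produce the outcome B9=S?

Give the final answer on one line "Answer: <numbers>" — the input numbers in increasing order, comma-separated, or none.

input #1 (d=6, r=4): never hits B9=S
input #2 (d=14, r=3): never hits B9=S
input #3 (d=4, r=1): hits B9=S
input #4 (d=10, r=4): never hits B9=S

Answer: 3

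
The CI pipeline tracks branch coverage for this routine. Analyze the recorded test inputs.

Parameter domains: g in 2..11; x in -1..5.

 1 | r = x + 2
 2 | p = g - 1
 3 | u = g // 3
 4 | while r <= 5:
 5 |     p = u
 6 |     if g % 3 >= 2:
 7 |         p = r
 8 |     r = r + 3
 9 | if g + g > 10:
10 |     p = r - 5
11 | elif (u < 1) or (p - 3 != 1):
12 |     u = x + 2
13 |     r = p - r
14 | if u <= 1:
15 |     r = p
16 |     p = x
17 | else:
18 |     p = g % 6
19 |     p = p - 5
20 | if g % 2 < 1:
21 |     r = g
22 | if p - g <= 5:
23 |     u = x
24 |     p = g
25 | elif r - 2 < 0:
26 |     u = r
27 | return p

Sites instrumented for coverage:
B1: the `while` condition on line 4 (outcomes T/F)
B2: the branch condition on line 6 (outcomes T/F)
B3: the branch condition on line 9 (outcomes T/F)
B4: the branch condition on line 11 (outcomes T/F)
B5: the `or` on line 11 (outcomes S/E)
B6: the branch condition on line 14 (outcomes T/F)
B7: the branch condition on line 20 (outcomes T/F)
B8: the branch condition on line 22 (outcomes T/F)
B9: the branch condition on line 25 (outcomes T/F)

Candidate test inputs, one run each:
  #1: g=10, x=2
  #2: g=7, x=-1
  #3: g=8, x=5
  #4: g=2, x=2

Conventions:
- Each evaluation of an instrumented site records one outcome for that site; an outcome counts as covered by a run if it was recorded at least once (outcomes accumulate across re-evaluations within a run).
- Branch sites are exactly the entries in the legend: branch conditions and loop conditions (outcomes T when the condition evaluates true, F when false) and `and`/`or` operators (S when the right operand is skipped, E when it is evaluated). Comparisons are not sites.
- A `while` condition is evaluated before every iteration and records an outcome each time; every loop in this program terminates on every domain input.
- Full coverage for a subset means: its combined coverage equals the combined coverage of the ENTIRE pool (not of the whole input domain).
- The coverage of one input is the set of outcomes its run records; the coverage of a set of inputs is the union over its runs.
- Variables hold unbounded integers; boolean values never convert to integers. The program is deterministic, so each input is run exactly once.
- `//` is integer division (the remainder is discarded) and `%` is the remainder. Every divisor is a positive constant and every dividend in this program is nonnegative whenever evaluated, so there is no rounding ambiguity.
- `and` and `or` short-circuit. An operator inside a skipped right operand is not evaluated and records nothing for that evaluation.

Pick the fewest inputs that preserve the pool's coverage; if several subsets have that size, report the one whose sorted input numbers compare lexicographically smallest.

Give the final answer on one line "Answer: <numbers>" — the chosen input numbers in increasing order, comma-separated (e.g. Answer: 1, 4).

test 1 (g=10, x=2) fires B1->T, B2->F, B1->F, B3->T, B6->F, B7->T, B8->T; hits B1=T, B1=F, B2=F, B3=T, B6=F, B7=T, B8=T
test 2 (g=7, x=-1) fires B1->T, B2->F, B1->T, B2->F, B1->F, B3->T, B6->F, B7->F, B8->T; hits B1=T, B1=F, B2=F, B3=T, B6=F, B7=F, B8=T
test 3 (g=8, x=5) fires B1->F, B3->T, B6->F, B7->T, B8->T; hits B1=F, B3=T, B6=F, B7=T, B8=T
test 4 (g=2, x=2) fires B1->T, B2->T, B1->F, B3->F, B5->S, B4->T, B6->F, B7->T, B8->T; hits B1=T, B1=F, B2=T, B3=F, B4=T, B5=S, B6=F, B7=T, B8=T
together the pool reaches 12 outcomes: B1=T, B1=F, B2=T, B2=F, B3=T, B3=F, B4=T, B5=S, B6=F, B7=T, B7=F, B8=T
size 1 is not enough: best union over all size-1 subsets is 9/12
inputs {2, 4} (size 2) cover everything; no size-2 subset with a lexicographically smaller index list covers all 12

Answer: 2, 4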